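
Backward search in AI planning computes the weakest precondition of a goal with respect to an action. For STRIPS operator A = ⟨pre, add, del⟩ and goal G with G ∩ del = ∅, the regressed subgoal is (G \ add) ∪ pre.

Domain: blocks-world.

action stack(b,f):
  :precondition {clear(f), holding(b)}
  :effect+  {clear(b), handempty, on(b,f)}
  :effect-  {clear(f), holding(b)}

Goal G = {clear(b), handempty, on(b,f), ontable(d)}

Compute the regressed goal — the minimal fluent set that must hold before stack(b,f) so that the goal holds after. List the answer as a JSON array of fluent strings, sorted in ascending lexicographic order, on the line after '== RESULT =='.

Compute (G \ add) ∪ pre:
  G ∩ del = {}  (empty — regression defined)
  G \ add = {clear(b), handempty, on(b,f), ontable(d)} \ {clear(b), handempty, on(b,f)} = {ontable(d)}
  ∪ pre   = {ontable(d)} ∪ {clear(f), holding(b)}
          = {clear(f), holding(b), ontable(d)}

== RESULT ==
["clear(f)", "holding(b)", "ontable(d)"]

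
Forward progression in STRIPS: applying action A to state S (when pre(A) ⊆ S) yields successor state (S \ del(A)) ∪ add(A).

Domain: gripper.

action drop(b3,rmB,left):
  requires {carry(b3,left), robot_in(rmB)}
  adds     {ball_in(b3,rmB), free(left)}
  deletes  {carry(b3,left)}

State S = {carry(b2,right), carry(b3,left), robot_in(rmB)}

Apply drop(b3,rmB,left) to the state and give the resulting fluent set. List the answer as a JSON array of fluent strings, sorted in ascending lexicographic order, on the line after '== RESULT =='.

Progress:
  pre ⊆ S: {carry(b3,left), robot_in(rmB)} ⊆ S  — applicable
  S \ del = {carry(b2,right), robot_in(rmB)}
  ∪ add   = {ball_in(b3,rmB), carry(b2,right), free(left), robot_in(rmB)}

== RESULT ==
["ball_in(b3,rmB)", "carry(b2,right)", "free(left)", "robot_in(rmB)"]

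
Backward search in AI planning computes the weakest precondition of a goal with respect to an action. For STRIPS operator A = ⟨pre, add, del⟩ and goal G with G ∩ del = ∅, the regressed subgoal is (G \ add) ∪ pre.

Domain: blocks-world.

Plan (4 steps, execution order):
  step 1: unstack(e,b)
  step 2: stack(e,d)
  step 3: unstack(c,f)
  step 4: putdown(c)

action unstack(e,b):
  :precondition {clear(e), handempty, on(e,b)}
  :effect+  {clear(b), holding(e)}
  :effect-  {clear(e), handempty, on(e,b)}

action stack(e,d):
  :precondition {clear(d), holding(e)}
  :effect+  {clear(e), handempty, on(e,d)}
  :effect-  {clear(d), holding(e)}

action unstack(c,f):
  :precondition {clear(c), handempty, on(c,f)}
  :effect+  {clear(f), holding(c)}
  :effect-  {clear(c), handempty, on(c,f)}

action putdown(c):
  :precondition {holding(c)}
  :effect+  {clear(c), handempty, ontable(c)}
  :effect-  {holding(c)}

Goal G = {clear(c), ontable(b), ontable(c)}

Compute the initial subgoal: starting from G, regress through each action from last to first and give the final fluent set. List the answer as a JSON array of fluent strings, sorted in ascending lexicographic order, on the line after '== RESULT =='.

Regress step by step:
  through step 4 (putdown(c)): drop {clear(c), ontable(c)}, keep {ontable(b)}, require {holding(c)}
    → {holding(c), ontable(b)}
  through step 3 (unstack(c,f)): drop {holding(c)}, keep {ontable(b)}, require {clear(c), handempty, on(c,f)}
    → {clear(c), handempty, on(c,f), ontable(b)}
  through step 2 (stack(e,d)): drop {handempty}, keep {clear(c), on(c,f), ontable(b)}, require {clear(d), holding(e)}
    → {clear(c), clear(d), holding(e), on(c,f), ontable(b)}
  through step 1 (unstack(e,b)): drop {holding(e)}, keep {clear(c), clear(d), on(c,f), ontable(b)}, require {clear(e), handempty, on(e,b)}
    → {clear(c), clear(d), clear(e), handempty, on(c,f), on(e,b), ontable(b)}

== RESULT ==
["clear(c)", "clear(d)", "clear(e)", "handempty", "on(c,f)", "on(e,b)", "ontable(b)"]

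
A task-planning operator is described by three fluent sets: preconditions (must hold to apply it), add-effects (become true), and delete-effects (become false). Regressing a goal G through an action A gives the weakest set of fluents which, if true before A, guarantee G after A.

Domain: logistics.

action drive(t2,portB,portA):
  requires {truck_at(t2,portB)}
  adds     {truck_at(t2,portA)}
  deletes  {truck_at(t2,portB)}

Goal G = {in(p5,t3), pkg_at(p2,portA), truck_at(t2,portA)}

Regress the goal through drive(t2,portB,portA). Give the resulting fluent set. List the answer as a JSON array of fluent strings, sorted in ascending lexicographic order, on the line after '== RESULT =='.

Compute (G \ add) ∪ pre:
  G ∩ del = {}  (empty — regression defined)
  G \ add = {in(p5,t3), pkg_at(p2,portA), truck_at(t2,portA)} \ {truck_at(t2,portA)} = {in(p5,t3), pkg_at(p2,portA)}
  ∪ pre   = {in(p5,t3), pkg_at(p2,portA)} ∪ {truck_at(t2,portB)}
          = {in(p5,t3), pkg_at(p2,portA), truck_at(t2,portB)}

== RESULT ==
["in(p5,t3)", "pkg_at(p2,portA)", "truck_at(t2,portB)"]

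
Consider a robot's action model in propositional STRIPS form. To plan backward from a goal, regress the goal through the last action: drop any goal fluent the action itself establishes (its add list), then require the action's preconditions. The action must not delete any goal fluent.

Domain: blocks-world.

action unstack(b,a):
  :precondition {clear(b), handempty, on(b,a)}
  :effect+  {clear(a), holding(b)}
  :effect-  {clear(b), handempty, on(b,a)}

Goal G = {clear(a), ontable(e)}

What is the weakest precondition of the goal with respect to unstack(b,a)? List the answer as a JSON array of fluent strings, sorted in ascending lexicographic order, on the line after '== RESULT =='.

Compute (G \ add) ∪ pre:
  G ∩ del = {}  (empty — regression defined)
  G \ add = {clear(a), ontable(e)} \ {clear(a), holding(b)} = {ontable(e)}
  ∪ pre   = {ontable(e)} ∪ {clear(b), handempty, on(b,a)}
          = {clear(b), handempty, on(b,a), ontable(e)}

== RESULT ==
["clear(b)", "handempty", "on(b,a)", "ontable(e)"]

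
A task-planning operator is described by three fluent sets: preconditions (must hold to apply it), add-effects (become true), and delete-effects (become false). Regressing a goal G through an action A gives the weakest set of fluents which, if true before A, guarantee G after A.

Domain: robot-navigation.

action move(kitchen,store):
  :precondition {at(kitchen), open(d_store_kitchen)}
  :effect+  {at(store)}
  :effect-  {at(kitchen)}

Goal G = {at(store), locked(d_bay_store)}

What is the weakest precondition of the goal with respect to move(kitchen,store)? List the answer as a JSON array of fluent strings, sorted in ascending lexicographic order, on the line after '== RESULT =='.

Compute (G \ add) ∪ pre:
  G ∩ del = {}  (empty — regression defined)
  G \ add = {at(store), locked(d_bay_store)} \ {at(store)} = {locked(d_bay_store)}
  ∪ pre   = {locked(d_bay_store)} ∪ {at(kitchen), open(d_store_kitchen)}
          = {at(kitchen), locked(d_bay_store), open(d_store_kitchen)}

== RESULT ==
["at(kitchen)", "locked(d_bay_store)", "open(d_store_kitchen)"]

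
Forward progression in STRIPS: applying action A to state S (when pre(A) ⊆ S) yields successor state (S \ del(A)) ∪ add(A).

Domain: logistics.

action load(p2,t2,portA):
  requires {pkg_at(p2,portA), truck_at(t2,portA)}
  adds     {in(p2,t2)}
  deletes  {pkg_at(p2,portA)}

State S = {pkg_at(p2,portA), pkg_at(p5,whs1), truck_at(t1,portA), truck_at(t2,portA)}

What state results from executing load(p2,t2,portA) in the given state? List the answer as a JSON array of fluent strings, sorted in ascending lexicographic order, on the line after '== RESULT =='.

Progress:
  pre ⊆ S: {pkg_at(p2,portA), truck_at(t2,portA)} ⊆ S  — applicable
  S \ del = {pkg_at(p5,whs1), truck_at(t1,portA), truck_at(t2,portA)}
  ∪ add   = {in(p2,t2), pkg_at(p5,whs1), truck_at(t1,portA), truck_at(t2,portA)}

== RESULT ==
["in(p2,t2)", "pkg_at(p5,whs1)", "truck_at(t1,portA)", "truck_at(t2,portA)"]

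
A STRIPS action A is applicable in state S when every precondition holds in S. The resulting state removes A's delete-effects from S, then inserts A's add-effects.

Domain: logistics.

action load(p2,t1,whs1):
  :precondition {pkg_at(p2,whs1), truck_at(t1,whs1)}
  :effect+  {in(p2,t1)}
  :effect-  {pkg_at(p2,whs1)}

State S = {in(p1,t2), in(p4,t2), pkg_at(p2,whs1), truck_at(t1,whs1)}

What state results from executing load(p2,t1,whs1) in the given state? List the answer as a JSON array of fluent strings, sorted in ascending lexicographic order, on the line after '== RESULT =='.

Progress:
  pre ⊆ S: {pkg_at(p2,whs1), truck_at(t1,whs1)} ⊆ S  — applicable
  S \ del = {in(p1,t2), in(p4,t2), truck_at(t1,whs1)}
  ∪ add   = {in(p1,t2), in(p2,t1), in(p4,t2), truck_at(t1,whs1)}

== RESULT ==
["in(p1,t2)", "in(p2,t1)", "in(p4,t2)", "truck_at(t1,whs1)"]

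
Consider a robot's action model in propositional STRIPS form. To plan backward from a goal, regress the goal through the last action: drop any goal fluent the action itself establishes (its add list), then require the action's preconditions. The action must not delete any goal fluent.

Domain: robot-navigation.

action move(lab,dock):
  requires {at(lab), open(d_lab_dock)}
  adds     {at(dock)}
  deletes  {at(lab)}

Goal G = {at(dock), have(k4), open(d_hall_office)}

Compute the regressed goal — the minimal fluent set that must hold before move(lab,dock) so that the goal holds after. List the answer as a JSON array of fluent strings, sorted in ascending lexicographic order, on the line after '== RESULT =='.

Compute (G \ add) ∪ pre:
  G ∩ del = {}  (empty — regression defined)
  G \ add = {at(dock), have(k4), open(d_hall_office)} \ {at(dock)} = {have(k4), open(d_hall_office)}
  ∪ pre   = {have(k4), open(d_hall_office)} ∪ {at(lab), open(d_lab_dock)}
          = {at(lab), have(k4), open(d_hall_office), open(d_lab_dock)}

== RESULT ==
["at(lab)", "have(k4)", "open(d_hall_office)", "open(d_lab_dock)"]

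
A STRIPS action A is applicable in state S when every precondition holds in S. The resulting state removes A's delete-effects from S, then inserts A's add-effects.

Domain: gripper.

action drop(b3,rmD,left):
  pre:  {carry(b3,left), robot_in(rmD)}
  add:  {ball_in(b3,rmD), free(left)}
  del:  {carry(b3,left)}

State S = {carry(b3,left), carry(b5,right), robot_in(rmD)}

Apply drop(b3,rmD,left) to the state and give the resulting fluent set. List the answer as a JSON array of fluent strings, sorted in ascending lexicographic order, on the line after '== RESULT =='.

Progress:
  pre ⊆ S: {carry(b3,left), robot_in(rmD)} ⊆ S  — applicable
  S \ del = {carry(b5,right), robot_in(rmD)}
  ∪ add   = {ball_in(b3,rmD), carry(b5,right), free(left), robot_in(rmD)}

== RESULT ==
["ball_in(b3,rmD)", "carry(b5,right)", "free(left)", "robot_in(rmD)"]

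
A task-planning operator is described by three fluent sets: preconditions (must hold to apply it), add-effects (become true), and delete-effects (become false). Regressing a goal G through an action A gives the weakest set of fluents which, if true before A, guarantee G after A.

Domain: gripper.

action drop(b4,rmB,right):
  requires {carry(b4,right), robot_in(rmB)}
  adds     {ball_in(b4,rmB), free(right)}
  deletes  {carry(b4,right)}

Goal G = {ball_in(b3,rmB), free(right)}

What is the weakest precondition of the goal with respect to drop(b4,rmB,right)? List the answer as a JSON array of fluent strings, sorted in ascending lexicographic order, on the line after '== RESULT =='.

Regress:
  G ∩ del = {}  (empty — regression defined)
  G \ add = {ball_in(b3,rmB), free(right)} \ {ball_in(b4,rmB), free(right)} = {ball_in(b3,rmB)}
  ∪ pre   = {ball_in(b3,rmB)} ∪ {carry(b4,right), robot_in(rmB)}
          = {ball_in(b3,rmB), carry(b4,right), robot_in(rmB)}

== RESULT ==
["ball_in(b3,rmB)", "carry(b4,right)", "robot_in(rmB)"]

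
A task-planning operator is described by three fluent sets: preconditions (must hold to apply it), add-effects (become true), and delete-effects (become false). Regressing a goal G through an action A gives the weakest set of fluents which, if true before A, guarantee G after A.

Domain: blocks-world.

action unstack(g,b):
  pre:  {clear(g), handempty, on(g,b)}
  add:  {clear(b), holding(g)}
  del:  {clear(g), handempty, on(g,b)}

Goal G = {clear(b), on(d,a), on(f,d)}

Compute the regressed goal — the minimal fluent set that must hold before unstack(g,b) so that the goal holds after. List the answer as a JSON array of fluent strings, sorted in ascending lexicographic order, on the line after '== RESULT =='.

Compute (G \ add) ∪ pre:
  G ∩ del = {}  (empty — regression defined)
  G \ add = {clear(b), on(d,a), on(f,d)} \ {clear(b), holding(g)} = {on(d,a), on(f,d)}
  ∪ pre   = {on(d,a), on(f,d)} ∪ {clear(g), handempty, on(g,b)}
          = {clear(g), handempty, on(d,a), on(f,d), on(g,b)}

== RESULT ==
["clear(g)", "handempty", "on(d,a)", "on(f,d)", "on(g,b)"]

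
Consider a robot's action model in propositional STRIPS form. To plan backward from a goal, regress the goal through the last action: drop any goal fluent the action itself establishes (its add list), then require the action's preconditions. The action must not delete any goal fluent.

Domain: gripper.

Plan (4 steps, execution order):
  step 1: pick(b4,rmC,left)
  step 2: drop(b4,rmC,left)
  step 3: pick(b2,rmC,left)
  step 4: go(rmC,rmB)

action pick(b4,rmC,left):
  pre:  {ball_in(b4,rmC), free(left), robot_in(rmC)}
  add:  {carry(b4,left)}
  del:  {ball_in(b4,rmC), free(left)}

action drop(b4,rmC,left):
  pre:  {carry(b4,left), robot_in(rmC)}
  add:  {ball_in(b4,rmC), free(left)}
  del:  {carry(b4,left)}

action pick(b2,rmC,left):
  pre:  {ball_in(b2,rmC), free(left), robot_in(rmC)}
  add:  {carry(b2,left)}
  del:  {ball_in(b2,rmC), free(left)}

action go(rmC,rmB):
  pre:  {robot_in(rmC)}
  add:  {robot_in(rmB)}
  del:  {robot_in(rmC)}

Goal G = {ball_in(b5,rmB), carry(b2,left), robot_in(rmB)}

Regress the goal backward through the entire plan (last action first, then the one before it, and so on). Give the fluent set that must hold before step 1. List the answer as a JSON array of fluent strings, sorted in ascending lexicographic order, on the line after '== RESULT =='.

Work backward from the goal:
  through step 4 (go(rmC,rmB)): drop {robot_in(rmB)}, keep {ball_in(b5,rmB), carry(b2,left)}, require {robot_in(rmC)}
    → {ball_in(b5,rmB), carry(b2,left), robot_in(rmC)}
  through step 3 (pick(b2,rmC,left)): drop {carry(b2,left)}, keep {ball_in(b5,rmB), robot_in(rmC)}, require {ball_in(b2,rmC), free(left), robot_in(rmC)}
    → {ball_in(b2,rmC), ball_in(b5,rmB), free(left), robot_in(rmC)}
  through step 2 (drop(b4,rmC,left)): drop {free(left)}, keep {ball_in(b2,rmC), ball_in(b5,rmB), robot_in(rmC)}, require {carry(b4,left), robot_in(rmC)}
    → {ball_in(b2,rmC), ball_in(b5,rmB), carry(b4,left), robot_in(rmC)}
  through step 1 (pick(b4,rmC,left)): drop {carry(b4,left)}, keep {ball_in(b2,rmC), ball_in(b5,rmB), robot_in(rmC)}, require {ball_in(b4,rmC), free(left), robot_in(rmC)}
    → {ball_in(b2,rmC), ball_in(b4,rmC), ball_in(b5,rmB), free(left), robot_in(rmC)}

== RESULT ==
["ball_in(b2,rmC)", "ball_in(b4,rmC)", "ball_in(b5,rmB)", "free(left)", "robot_in(rmC)"]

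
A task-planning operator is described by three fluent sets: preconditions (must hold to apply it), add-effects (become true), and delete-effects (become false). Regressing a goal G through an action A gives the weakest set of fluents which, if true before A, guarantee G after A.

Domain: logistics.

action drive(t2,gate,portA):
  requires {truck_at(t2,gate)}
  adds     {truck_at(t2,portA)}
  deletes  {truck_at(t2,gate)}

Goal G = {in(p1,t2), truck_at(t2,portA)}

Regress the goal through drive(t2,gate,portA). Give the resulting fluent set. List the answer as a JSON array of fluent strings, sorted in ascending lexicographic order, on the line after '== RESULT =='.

Regress:
  G ∩ del = {}  (empty — regression defined)
  G \ add = {in(p1,t2), truck_at(t2,portA)} \ {truck_at(t2,portA)} = {in(p1,t2)}
  ∪ pre   = {in(p1,t2)} ∪ {truck_at(t2,gate)}
          = {in(p1,t2), truck_at(t2,gate)}

== RESULT ==
["in(p1,t2)", "truck_at(t2,gate)"]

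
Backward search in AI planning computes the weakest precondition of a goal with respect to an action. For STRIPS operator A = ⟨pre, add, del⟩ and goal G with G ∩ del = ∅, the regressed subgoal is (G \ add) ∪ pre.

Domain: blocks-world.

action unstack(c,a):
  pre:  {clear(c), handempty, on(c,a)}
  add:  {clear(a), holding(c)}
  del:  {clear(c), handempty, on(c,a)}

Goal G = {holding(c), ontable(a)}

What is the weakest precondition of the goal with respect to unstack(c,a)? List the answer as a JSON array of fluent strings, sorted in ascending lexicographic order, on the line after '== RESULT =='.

Compute (G \ add) ∪ pre:
  G ∩ del = {}  (empty — regression defined)
  G \ add = {holding(c), ontable(a)} \ {clear(a), holding(c)} = {ontable(a)}
  ∪ pre   = {ontable(a)} ∪ {clear(c), handempty, on(c,a)}
          = {clear(c), handempty, on(c,a), ontable(a)}

== RESULT ==
["clear(c)", "handempty", "on(c,a)", "ontable(a)"]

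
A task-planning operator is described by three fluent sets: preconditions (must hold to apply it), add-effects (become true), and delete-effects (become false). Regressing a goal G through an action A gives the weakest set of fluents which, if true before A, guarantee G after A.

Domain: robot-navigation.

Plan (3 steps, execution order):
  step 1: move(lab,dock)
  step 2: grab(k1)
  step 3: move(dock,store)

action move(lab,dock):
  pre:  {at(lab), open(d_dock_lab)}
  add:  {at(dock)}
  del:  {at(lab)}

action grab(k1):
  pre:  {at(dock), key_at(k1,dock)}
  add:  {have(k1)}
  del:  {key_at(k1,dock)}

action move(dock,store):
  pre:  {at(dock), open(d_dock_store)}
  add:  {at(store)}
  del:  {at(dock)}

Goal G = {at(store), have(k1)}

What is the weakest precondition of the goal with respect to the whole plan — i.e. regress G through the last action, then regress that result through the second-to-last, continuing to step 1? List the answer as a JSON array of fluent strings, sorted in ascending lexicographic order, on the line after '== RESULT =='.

Regress step by step:
  through step 3 (move(dock,store)): drop {at(store)}, keep {have(k1)}, require {at(dock), open(d_dock_store)}
    → {at(dock), have(k1), open(d_dock_store)}
  through step 2 (grab(k1)): drop {have(k1)}, keep {at(dock), open(d_dock_store)}, require {at(dock), key_at(k1,dock)}
    → {at(dock), key_at(k1,dock), open(d_dock_store)}
  through step 1 (move(lab,dock)): drop {at(dock)}, keep {key_at(k1,dock), open(d_dock_store)}, require {at(lab), open(d_dock_lab)}
    → {at(lab), key_at(k1,dock), open(d_dock_lab), open(d_dock_store)}

== RESULT ==
["at(lab)", "key_at(k1,dock)", "open(d_dock_lab)", "open(d_dock_store)"]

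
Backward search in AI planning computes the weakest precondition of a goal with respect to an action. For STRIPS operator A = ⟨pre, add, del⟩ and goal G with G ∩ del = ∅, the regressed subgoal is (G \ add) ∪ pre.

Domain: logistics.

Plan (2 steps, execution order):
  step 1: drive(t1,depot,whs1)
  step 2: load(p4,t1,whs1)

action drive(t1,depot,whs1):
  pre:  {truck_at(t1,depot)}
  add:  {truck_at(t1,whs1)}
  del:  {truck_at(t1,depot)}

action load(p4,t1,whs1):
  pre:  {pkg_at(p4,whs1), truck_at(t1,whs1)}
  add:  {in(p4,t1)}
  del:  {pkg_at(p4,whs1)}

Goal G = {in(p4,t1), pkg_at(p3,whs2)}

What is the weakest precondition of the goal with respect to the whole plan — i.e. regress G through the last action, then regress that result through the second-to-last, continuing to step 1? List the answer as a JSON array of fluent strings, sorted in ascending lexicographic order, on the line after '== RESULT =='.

Regress step by step:
  through step 2 (load(p4,t1,whs1)): drop {in(p4,t1)}, keep {pkg_at(p3,whs2)}, require {pkg_at(p4,whs1), truck_at(t1,whs1)}
    → {pkg_at(p3,whs2), pkg_at(p4,whs1), truck_at(t1,whs1)}
  through step 1 (drive(t1,depot,whs1)): drop {truck_at(t1,whs1)}, keep {pkg_at(p3,whs2), pkg_at(p4,whs1)}, require {truck_at(t1,depot)}
    → {pkg_at(p3,whs2), pkg_at(p4,whs1), truck_at(t1,depot)}

== RESULT ==
["pkg_at(p3,whs2)", "pkg_at(p4,whs1)", "truck_at(t1,depot)"]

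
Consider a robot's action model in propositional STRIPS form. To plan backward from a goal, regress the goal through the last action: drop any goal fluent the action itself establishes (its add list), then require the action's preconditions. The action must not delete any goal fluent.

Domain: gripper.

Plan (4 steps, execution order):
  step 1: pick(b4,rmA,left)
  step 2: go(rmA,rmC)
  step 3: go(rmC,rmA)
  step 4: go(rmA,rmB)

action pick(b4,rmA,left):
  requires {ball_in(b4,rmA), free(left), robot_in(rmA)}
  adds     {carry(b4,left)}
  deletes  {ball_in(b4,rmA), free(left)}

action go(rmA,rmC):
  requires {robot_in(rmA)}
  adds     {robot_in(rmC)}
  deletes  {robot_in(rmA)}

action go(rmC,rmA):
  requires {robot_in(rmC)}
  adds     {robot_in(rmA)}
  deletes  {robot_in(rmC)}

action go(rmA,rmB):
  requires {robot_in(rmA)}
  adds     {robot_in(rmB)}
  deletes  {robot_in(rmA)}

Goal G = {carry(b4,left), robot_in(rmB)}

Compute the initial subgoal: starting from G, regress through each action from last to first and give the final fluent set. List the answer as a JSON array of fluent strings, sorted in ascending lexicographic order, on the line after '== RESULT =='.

Work backward from the goal:
  through step 4 (go(rmA,rmB)): drop {robot_in(rmB)}, keep {carry(b4,left)}, require {robot_in(rmA)}
    → {carry(b4,left), robot_in(rmA)}
  through step 3 (go(rmC,rmA)): drop {robot_in(rmA)}, keep {carry(b4,left)}, require {robot_in(rmC)}
    → {carry(b4,left), robot_in(rmC)}
  through step 2 (go(rmA,rmC)): drop {robot_in(rmC)}, keep {carry(b4,left)}, require {robot_in(rmA)}
    → {carry(b4,left), robot_in(rmA)}
  through step 1 (pick(b4,rmA,left)): drop {carry(b4,left)}, keep {robot_in(rmA)}, require {ball_in(b4,rmA), free(left), robot_in(rmA)}
    → {ball_in(b4,rmA), free(left), robot_in(rmA)}

== RESULT ==
["ball_in(b4,rmA)", "free(left)", "robot_in(rmA)"]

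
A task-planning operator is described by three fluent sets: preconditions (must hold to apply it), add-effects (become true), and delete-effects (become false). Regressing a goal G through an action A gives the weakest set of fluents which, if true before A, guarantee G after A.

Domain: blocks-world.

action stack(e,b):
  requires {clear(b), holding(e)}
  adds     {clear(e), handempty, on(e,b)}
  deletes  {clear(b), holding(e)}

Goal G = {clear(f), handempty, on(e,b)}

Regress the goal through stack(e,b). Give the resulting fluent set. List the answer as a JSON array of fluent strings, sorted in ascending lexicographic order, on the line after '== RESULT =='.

Compute (G \ add) ∪ pre:
  G ∩ del = {}  (empty — regression defined)
  G \ add = {clear(f), handempty, on(e,b)} \ {clear(e), handempty, on(e,b)} = {clear(f)}
  ∪ pre   = {clear(f)} ∪ {clear(b), holding(e)}
          = {clear(b), clear(f), holding(e)}

== RESULT ==
["clear(b)", "clear(f)", "holding(e)"]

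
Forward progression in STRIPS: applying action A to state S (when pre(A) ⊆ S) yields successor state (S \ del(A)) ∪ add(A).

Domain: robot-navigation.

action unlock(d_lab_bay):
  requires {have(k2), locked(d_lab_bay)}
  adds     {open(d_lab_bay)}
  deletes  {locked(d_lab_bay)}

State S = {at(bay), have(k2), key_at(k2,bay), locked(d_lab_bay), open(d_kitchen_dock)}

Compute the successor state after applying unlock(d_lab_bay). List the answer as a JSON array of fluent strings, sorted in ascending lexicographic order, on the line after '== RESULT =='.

Progress:
  pre ⊆ S: {have(k2), locked(d_lab_bay)} ⊆ S  — applicable
  S \ del = {at(bay), have(k2), key_at(k2,bay), open(d_kitchen_dock)}
  ∪ add   = {at(bay), have(k2), key_at(k2,bay), open(d_kitchen_dock), open(d_lab_bay)}

== RESULT ==
["at(bay)", "have(k2)", "key_at(k2,bay)", "open(d_kitchen_dock)", "open(d_lab_bay)"]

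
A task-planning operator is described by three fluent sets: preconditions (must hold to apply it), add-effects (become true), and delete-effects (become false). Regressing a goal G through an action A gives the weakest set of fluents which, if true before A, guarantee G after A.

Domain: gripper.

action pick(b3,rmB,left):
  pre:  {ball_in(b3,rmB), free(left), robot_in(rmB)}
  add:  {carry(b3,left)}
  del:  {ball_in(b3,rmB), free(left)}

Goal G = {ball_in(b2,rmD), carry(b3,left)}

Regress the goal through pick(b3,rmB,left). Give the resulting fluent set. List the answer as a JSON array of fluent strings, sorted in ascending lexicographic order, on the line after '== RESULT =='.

Regress:
  G ∩ del = {}  (empty — regression defined)
  G \ add = {ball_in(b2,rmD), carry(b3,left)} \ {carry(b3,left)} = {ball_in(b2,rmD)}
  ∪ pre   = {ball_in(b2,rmD)} ∪ {ball_in(b3,rmB), free(left), robot_in(rmB)}
          = {ball_in(b2,rmD), ball_in(b3,rmB), free(left), robot_in(rmB)}

== RESULT ==
["ball_in(b2,rmD)", "ball_in(b3,rmB)", "free(left)", "robot_in(rmB)"]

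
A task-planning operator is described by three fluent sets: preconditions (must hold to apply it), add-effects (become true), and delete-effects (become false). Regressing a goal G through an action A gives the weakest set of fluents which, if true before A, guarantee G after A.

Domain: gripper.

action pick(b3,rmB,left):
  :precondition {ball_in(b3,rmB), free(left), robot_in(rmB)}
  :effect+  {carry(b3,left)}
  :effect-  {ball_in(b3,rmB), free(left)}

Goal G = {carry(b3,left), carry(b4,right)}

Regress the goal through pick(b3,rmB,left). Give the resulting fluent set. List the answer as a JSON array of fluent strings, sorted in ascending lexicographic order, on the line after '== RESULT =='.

Compute (G \ add) ∪ pre:
  G ∩ del = {}  (empty — regression defined)
  G \ add = {carry(b3,left), carry(b4,right)} \ {carry(b3,left)} = {carry(b4,right)}
  ∪ pre   = {carry(b4,right)} ∪ {ball_in(b3,rmB), free(left), robot_in(rmB)}
          = {ball_in(b3,rmB), carry(b4,right), free(left), robot_in(rmB)}

== RESULT ==
["ball_in(b3,rmB)", "carry(b4,right)", "free(left)", "robot_in(rmB)"]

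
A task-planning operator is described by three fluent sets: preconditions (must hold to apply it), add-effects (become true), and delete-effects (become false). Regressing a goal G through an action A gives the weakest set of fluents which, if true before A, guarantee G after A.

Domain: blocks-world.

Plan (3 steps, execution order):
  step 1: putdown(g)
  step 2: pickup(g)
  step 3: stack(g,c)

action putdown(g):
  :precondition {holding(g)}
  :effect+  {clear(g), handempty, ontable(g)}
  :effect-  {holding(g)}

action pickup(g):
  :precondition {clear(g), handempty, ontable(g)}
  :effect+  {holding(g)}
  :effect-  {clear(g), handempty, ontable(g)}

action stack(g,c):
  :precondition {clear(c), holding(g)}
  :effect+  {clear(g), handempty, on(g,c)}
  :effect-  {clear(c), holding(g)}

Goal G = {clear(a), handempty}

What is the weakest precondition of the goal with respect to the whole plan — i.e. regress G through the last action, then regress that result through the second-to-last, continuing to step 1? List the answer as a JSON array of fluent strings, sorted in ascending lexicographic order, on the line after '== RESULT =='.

Regress step by step:
  through step 3 (stack(g,c)): drop {handempty}, keep {clear(a)}, require {clear(c), holding(g)}
    → {clear(a), clear(c), holding(g)}
  through step 2 (pickup(g)): drop {holding(g)}, keep {clear(a), clear(c)}, require {clear(g), handempty, ontable(g)}
    → {clear(a), clear(c), clear(g), handempty, ontable(g)}
  through step 1 (putdown(g)): drop {clear(g), handempty, ontable(g)}, keep {clear(a), clear(c)}, require {holding(g)}
    → {clear(a), clear(c), holding(g)}

== RESULT ==
["clear(a)", "clear(c)", "holding(g)"]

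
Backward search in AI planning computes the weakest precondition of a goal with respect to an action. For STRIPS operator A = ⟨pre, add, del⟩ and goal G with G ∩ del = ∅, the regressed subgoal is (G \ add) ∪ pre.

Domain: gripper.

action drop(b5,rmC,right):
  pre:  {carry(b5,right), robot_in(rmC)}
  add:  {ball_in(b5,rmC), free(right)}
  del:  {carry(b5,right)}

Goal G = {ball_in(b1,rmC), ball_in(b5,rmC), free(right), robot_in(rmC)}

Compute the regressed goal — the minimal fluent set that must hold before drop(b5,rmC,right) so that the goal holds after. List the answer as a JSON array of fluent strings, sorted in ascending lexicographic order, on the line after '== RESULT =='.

Regress:
  G ∩ del = {}  (empty — regression defined)
  G \ add = {ball_in(b1,rmC), ball_in(b5,rmC), free(right), robot_in(rmC)} \ {ball_in(b5,rmC), free(right)} = {ball_in(b1,rmC), robot_in(rmC)}
  ∪ pre   = {ball_in(b1,rmC), robot_in(rmC)} ∪ {carry(b5,right), robot_in(rmC)}
          = {ball_in(b1,rmC), carry(b5,right), robot_in(rmC)}

== RESULT ==
["ball_in(b1,rmC)", "carry(b5,right)", "robot_in(rmC)"]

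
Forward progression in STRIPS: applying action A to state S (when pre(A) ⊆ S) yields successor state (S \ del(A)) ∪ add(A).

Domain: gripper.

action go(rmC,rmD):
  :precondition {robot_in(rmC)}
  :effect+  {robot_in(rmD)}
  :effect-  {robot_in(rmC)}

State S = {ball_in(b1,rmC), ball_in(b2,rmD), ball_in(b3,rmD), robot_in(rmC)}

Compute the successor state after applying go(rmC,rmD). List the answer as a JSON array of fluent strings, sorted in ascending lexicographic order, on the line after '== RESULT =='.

Compute (S \ del) ∪ add:
  pre ⊆ S: {robot_in(rmC)} ⊆ S  — applicable
  S \ del = {ball_in(b1,rmC), ball_in(b2,rmD), ball_in(b3,rmD)}
  ∪ add   = {ball_in(b1,rmC), ball_in(b2,rmD), ball_in(b3,rmD), robot_in(rmD)}

== RESULT ==
["ball_in(b1,rmC)", "ball_in(b2,rmD)", "ball_in(b3,rmD)", "robot_in(rmD)"]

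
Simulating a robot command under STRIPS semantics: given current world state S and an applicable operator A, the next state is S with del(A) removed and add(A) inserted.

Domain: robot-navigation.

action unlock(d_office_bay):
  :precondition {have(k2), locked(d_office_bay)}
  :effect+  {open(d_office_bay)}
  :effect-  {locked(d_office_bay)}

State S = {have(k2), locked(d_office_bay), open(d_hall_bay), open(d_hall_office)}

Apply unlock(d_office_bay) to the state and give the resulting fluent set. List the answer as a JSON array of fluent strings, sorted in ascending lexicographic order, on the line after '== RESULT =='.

Progress:
  pre ⊆ S: {have(k2), locked(d_office_bay)} ⊆ S  — applicable
  S \ del = {have(k2), open(d_hall_bay), open(d_hall_office)}
  ∪ add   = {have(k2), open(d_hall_bay), open(d_hall_office), open(d_office_bay)}

== RESULT ==
["have(k2)", "open(d_hall_bay)", "open(d_hall_office)", "open(d_office_bay)"]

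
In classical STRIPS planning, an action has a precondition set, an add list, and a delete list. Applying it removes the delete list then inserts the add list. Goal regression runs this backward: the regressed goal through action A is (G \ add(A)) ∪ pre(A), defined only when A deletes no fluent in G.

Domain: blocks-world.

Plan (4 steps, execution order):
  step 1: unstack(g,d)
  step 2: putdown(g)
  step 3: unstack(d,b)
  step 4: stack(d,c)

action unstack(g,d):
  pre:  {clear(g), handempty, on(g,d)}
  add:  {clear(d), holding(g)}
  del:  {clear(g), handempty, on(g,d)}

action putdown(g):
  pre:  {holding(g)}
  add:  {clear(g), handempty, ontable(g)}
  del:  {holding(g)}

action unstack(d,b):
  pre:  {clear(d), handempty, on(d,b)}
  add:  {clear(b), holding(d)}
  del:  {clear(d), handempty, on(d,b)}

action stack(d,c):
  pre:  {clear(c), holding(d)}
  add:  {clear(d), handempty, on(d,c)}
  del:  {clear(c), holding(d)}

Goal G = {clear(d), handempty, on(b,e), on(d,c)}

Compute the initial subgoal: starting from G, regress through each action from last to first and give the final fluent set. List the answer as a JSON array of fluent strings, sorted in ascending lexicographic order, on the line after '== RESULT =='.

Work backward from the goal:
  through step 4 (stack(d,c)): drop {clear(d), handempty, on(d,c)}, keep {on(b,e)}, require {clear(c), holding(d)}
    → {clear(c), holding(d), on(b,e)}
  through step 3 (unstack(d,b)): drop {holding(d)}, keep {clear(c), on(b,e)}, require {clear(d), handempty, on(d,b)}
    → {clear(c), clear(d), handempty, on(b,e), on(d,b)}
  through step 2 (putdown(g)): drop {handempty}, keep {clear(c), clear(d), on(b,e), on(d,b)}, require {holding(g)}
    → {clear(c), clear(d), holding(g), on(b,e), on(d,b)}
  through step 1 (unstack(g,d)): drop {clear(d), holding(g)}, keep {clear(c), on(b,e), on(d,b)}, require {clear(g), handempty, on(g,d)}
    → {clear(c), clear(g), handempty, on(b,e), on(d,b), on(g,d)}

== RESULT ==
["clear(c)", "clear(g)", "handempty", "on(b,e)", "on(d,b)", "on(g,d)"]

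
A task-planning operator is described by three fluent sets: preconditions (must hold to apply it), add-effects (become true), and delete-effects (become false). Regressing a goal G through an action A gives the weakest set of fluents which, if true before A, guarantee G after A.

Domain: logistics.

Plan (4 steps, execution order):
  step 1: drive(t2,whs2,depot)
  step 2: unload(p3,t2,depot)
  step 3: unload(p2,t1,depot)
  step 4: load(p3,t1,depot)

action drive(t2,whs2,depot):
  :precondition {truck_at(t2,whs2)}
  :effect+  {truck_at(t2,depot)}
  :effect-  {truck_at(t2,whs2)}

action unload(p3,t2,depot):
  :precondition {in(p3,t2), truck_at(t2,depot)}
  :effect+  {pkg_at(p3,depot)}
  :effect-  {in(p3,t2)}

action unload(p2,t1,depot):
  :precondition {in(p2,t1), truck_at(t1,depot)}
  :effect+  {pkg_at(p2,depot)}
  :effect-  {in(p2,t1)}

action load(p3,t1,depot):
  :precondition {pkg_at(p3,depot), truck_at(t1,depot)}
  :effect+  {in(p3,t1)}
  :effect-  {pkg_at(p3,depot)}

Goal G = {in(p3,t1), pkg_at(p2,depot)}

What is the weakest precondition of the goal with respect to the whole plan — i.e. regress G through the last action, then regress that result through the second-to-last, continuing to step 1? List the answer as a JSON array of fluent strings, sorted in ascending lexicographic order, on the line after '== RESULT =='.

Regress step by step:
  through step 4 (load(p3,t1,depot)): drop {in(p3,t1)}, keep {pkg_at(p2,depot)}, require {pkg_at(p3,depot), truck_at(t1,depot)}
    → {pkg_at(p2,depot), pkg_at(p3,depot), truck_at(t1,depot)}
  through step 3 (unload(p2,t1,depot)): drop {pkg_at(p2,depot)}, keep {pkg_at(p3,depot), truck_at(t1,depot)}, require {in(p2,t1), truck_at(t1,depot)}
    → {in(p2,t1), pkg_at(p3,depot), truck_at(t1,depot)}
  through step 2 (unload(p3,t2,depot)): drop {pkg_at(p3,depot)}, keep {in(p2,t1), truck_at(t1,depot)}, require {in(p3,t2), truck_at(t2,depot)}
    → {in(p2,t1), in(p3,t2), truck_at(t1,depot), truck_at(t2,depot)}
  through step 1 (drive(t2,whs2,depot)): drop {truck_at(t2,depot)}, keep {in(p2,t1), in(p3,t2), truck_at(t1,depot)}, require {truck_at(t2,whs2)}
    → {in(p2,t1), in(p3,t2), truck_at(t1,depot), truck_at(t2,whs2)}

== RESULT ==
["in(p2,t1)", "in(p3,t2)", "truck_at(t1,depot)", "truck_at(t2,whs2)"]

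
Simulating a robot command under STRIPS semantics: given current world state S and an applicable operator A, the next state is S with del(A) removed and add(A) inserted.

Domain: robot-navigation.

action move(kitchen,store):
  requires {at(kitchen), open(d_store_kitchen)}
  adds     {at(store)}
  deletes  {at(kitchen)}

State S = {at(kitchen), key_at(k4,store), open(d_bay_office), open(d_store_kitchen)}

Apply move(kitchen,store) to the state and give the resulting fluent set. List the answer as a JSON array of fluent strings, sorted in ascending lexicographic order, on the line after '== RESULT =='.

Compute (S \ del) ∪ add:
  pre ⊆ S: {at(kitchen), open(d_store_kitchen)} ⊆ S  — applicable
  S \ del = {key_at(k4,store), open(d_bay_office), open(d_store_kitchen)}
  ∪ add   = {at(store), key_at(k4,store), open(d_bay_office), open(d_store_kitchen)}

== RESULT ==
["at(store)", "key_at(k4,store)", "open(d_bay_office)", "open(d_store_kitchen)"]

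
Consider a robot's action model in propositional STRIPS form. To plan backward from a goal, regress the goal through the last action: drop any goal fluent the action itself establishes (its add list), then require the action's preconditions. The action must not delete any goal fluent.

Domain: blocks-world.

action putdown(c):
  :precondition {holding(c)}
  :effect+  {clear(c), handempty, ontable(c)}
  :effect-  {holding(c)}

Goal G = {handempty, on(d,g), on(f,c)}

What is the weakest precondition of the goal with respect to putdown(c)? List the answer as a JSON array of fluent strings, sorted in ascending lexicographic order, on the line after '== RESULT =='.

Regress:
  G ∩ del = {}  (empty — regression defined)
  G \ add = {handempty, on(d,g), on(f,c)} \ {clear(c), handempty, ontable(c)} = {on(d,g), on(f,c)}
  ∪ pre   = {on(d,g), on(f,c)} ∪ {holding(c)}
          = {holding(c), on(d,g), on(f,c)}

== RESULT ==
["holding(c)", "on(d,g)", "on(f,c)"]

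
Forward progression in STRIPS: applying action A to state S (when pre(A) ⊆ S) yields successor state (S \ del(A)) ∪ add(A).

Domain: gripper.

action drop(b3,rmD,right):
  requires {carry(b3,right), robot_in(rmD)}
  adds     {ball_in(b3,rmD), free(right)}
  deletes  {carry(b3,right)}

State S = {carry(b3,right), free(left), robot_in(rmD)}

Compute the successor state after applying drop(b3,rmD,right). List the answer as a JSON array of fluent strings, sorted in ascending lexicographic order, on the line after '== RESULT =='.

Compute (S \ del) ∪ add:
  pre ⊆ S: {carry(b3,right), robot_in(rmD)} ⊆ S  — applicable
  S \ del = {free(left), robot_in(rmD)}
  ∪ add   = {ball_in(b3,rmD), free(left), free(right), robot_in(rmD)}

== RESULT ==
["ball_in(b3,rmD)", "free(left)", "free(right)", "robot_in(rmD)"]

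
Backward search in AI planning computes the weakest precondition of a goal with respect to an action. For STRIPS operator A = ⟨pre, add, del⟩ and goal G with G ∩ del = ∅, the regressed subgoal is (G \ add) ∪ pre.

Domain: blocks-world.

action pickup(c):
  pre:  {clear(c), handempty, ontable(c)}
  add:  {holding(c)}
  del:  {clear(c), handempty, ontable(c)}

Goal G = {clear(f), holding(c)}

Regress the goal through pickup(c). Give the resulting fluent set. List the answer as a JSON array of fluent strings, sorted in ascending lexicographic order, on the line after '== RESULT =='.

Compute (G \ add) ∪ pre:
  G ∩ del = {}  (empty — regression defined)
  G \ add = {clear(f), holding(c)} \ {holding(c)} = {clear(f)}
  ∪ pre   = {clear(f)} ∪ {clear(c), handempty, ontable(c)}
          = {clear(c), clear(f), handempty, ontable(c)}

== RESULT ==
["clear(c)", "clear(f)", "handempty", "ontable(c)"]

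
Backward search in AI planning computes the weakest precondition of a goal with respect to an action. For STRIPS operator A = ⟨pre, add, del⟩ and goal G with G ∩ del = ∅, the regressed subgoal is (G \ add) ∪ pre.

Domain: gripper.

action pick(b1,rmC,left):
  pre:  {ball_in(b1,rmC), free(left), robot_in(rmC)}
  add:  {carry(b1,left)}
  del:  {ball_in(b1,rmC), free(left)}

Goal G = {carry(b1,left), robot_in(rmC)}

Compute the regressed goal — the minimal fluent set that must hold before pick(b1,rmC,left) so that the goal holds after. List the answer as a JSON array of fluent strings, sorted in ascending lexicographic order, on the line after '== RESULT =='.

Compute (G \ add) ∪ pre:
  G ∩ del = {}  (empty — regression defined)
  G \ add = {carry(b1,left), robot_in(rmC)} \ {carry(b1,left)} = {robot_in(rmC)}
  ∪ pre   = {robot_in(rmC)} ∪ {ball_in(b1,rmC), free(left), robot_in(rmC)}
          = {ball_in(b1,rmC), free(left), robot_in(rmC)}

== RESULT ==
["ball_in(b1,rmC)", "free(left)", "robot_in(rmC)"]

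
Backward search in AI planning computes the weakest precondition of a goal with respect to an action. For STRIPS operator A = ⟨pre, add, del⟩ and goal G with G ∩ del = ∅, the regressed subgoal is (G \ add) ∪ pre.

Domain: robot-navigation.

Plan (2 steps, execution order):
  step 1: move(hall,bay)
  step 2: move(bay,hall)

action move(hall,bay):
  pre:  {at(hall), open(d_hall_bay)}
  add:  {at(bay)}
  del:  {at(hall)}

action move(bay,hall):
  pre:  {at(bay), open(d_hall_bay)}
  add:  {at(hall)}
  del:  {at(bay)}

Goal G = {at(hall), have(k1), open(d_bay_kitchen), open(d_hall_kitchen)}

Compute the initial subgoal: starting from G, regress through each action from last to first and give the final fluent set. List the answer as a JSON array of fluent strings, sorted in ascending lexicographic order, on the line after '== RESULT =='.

Work backward from the goal:
  through step 2 (move(bay,hall)): drop {at(hall)}, keep {have(k1), open(d_bay_kitchen), open(d_hall_kitchen)}, require {at(bay), open(d_hall_bay)}
    → {at(bay), have(k1), open(d_bay_kitchen), open(d_hall_bay), open(d_hall_kitchen)}
  through step 1 (move(hall,bay)): drop {at(bay)}, keep {have(k1), open(d_bay_kitchen), open(d_hall_bay), open(d_hall_kitchen)}, require {at(hall), open(d_hall_bay)}
    → {at(hall), have(k1), open(d_bay_kitchen), open(d_hall_bay), open(d_hall_kitchen)}

== RESULT ==
["at(hall)", "have(k1)", "open(d_bay_kitchen)", "open(d_hall_bay)", "open(d_hall_kitchen)"]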